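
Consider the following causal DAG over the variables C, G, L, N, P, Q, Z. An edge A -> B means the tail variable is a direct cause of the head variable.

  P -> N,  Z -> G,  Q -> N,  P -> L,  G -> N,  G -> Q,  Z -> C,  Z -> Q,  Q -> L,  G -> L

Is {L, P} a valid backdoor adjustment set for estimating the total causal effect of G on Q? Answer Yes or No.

No

Backdoor paths from G to Q (paths whose first edge points into G):
  P1: G <- Z -> Q
Condition 1 (no descendant of G in the set): FAILS — L is a descendant of G.
Condition 2 (every backdoor path blocked by {L, P}):
  P1: open — no interior node is in the conditioning set.
{L, P} does not satisfy the backdoor criterion.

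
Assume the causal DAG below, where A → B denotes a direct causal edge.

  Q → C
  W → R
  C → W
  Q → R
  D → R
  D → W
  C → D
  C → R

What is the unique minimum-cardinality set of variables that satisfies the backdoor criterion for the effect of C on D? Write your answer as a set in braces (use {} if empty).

Variables eligible for adjustment (non-descendants of C, excluding C and D): {Q}.
Backdoor paths from C to D:
  P1: C <- Q -> R <- D
  P2: C <- Q -> R <- W <- D
Each backdoor path contains an unconditioned collider, so every path is already blocked with the empty conditioning set:
  P1: blocked at collider R (neither it nor any descendant is in the conditioning set).
  P2: blocked at collider R (neither it nor any descendant is in the conditioning set).
The empty set is therefore the unique smallest valid set.

{}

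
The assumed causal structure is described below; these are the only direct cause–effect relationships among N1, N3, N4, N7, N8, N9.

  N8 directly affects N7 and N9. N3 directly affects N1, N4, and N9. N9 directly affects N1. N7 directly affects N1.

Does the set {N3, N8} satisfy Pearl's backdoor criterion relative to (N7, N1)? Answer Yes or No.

Backdoor paths from N7 to N1 (paths whose first edge points into N7):
  P1: N7 <- N8 -> N9 <- N3 -> N1
  P2: N7 <- N8 -> N9 -> N1
Condition 1 (no descendant of N7 in the set): holds — descendants of N7 are {N1}; none are in {N3, N8}.
Condition 2 (every backdoor path blocked by {N3, N8}):
  P1: blocked at fork node N8 ∈ conditioning set.
  P2: blocked at fork node N8 ∈ conditioning set.
{N3, N8} satisfies the backdoor criterion.

Yes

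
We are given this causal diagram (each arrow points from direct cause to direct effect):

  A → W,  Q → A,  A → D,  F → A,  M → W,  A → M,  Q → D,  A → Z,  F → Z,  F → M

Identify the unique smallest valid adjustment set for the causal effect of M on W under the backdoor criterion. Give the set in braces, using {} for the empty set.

Variables eligible for adjustment (non-descendants of M, excluding M and W): {A, D, F, Q, Z}.
Backdoor paths from M to W:
  P1: M <- F -> A -> W
  P2: M <- F -> Z <- A -> W
  P3: M <- A -> W
The empty set is not sufficient: P1 (M <- F -> A -> W) has no collider blocking it and no conditioned non-collider, so it is open.
Try {A}:
  P1: blocked at chain node A ∈ conditioning set.
  P2: blocked at collider Z (neither it nor any descendant is in the conditioning set).
  P3: blocked at fork node A ∈ conditioning set.
{A} contains no descendant of M and blocks every backdoor path.
No other singleton works — e.g. {Q} leaves P1 open — so {A} is the unique smallest valid adjustment set.

{A}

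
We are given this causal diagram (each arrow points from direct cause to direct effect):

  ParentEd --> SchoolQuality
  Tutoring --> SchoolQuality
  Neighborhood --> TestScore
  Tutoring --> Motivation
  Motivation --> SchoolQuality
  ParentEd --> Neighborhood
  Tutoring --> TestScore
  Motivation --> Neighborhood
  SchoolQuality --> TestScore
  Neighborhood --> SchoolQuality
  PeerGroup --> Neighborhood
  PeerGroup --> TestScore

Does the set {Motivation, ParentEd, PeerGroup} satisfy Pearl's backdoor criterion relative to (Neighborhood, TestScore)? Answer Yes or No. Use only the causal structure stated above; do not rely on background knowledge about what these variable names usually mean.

Backdoor paths from Neighborhood to TestScore (paths whose first edge points into Neighborhood):
  P1: Neighborhood <- PeerGroup -> TestScore
  P2: Neighborhood <- Motivation <- Tutoring -> SchoolQuality -> TestScore
  P3: Neighborhood <- Motivation <- Tutoring -> TestScore
  P4: Neighborhood <- Motivation -> SchoolQuality <- Tutoring -> TestScore
  P5: Neighborhood <- Motivation -> SchoolQuality -> TestScore
  P6: Neighborhood <- ParentEd -> SchoolQuality <- Tutoring -> TestScore
  P7: Neighborhood <- ParentEd -> SchoolQuality <- Motivation <- Tutoring -> TestScore
  P8: Neighborhood <- ParentEd -> SchoolQuality -> TestScore
Condition 1 (no descendant of Neighborhood in the set): holds — descendants of Neighborhood are {SchoolQuality, TestScore}; none are in {Motivation, ParentEd, PeerGroup}.
Condition 2 (every backdoor path blocked by {Motivation, ParentEd, PeerGroup}):
  P1: blocked at fork node PeerGroup ∈ conditioning set.
  P2: blocked at chain node Motivation ∈ conditioning set.
  P3: blocked at chain node Motivation ∈ conditioning set.
  P4: blocked at fork node Motivation ∈ conditioning set.
  P5: blocked at fork node Motivation ∈ conditioning set.
  P6: blocked at fork node ParentEd ∈ conditioning set.
  P7: blocked at fork node ParentEd ∈ conditioning set.
  P8: blocked at fork node ParentEd ∈ conditioning set.
{Motivation, ParentEd, PeerGroup} satisfies the backdoor criterion.

Yes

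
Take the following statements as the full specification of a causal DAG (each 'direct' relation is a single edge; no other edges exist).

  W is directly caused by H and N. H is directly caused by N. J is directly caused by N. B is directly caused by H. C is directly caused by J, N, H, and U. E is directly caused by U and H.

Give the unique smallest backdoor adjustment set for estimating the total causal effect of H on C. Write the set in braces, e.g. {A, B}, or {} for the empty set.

Variables eligible for adjustment (non-descendants of H, excluding H and C): {J, N, U}.
Backdoor paths from H to C:
  P1: H <- N -> J -> C
  P2: H <- N -> C
The empty set is not sufficient: P1 (H <- N -> J -> C) has no collider blocking it and no conditioned non-collider, so it is open.
Try {N}:
  P1: blocked at fork node N ∈ conditioning set.
  P2: blocked at fork node N ∈ conditioning set.
{N} contains no descendant of H and blocks every backdoor path.
No other singleton works — e.g. {J} leaves P2 open — so {N} is the unique smallest valid adjustment set.

{N}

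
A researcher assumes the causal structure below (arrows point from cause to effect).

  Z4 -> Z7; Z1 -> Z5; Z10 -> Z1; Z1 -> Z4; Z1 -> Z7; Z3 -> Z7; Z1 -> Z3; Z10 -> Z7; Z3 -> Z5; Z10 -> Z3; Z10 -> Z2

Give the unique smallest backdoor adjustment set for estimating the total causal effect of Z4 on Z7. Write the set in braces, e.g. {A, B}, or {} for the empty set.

{Z1}

Variables eligible for adjustment (non-descendants of Z4, excluding Z4 and Z7): {Z1, Z10, Z2, Z3, Z5}.
Backdoor paths from Z4 to Z7:
  P1: Z4 <- Z1 <- Z10 -> Z3 -> Z7
  P2: Z4 <- Z1 <- Z10 -> Z7
  P3: Z4 <- Z1 -> Z3 <- Z10 -> Z7
  P4: Z4 <- Z1 -> Z3 -> Z7
  P5: Z4 <- Z1 -> Z5 <- Z3 <- Z10 -> Z7
  P6: Z4 <- Z1 -> Z5 <- Z3 -> Z7
  P7: Z4 <- Z1 -> Z7
The empty set is not sufficient: P1 (Z4 <- Z1 <- Z10 -> Z3 -> Z7) has no collider blocking it and no conditioned non-collider, so it is open.
Try {Z1}:
  P1: blocked at chain node Z1 ∈ conditioning set.
  P2: blocked at chain node Z1 ∈ conditioning set.
  P3: blocked at fork node Z1 ∈ conditioning set.
  P4: blocked at fork node Z1 ∈ conditioning set.
  P5: blocked at fork node Z1 ∈ conditioning set.
  P6: blocked at fork node Z1 ∈ conditioning set.
  P7: blocked at fork node Z1 ∈ conditioning set.
{Z1} contains no descendant of Z4 and blocks every backdoor path.
No other singleton works — e.g. {Z10} leaves P4 open — so {Z1} is the unique smallest valid adjustment set.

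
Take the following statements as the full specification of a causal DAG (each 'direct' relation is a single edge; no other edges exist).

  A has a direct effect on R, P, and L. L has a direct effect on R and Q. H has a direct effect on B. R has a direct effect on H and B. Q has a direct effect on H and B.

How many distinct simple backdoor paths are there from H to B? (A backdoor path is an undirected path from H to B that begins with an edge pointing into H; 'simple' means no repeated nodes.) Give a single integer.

6

A backdoor path from H to B is any simple undirected path whose first edge points into H (i.e. leaves H via a parent).
Parents of H: {Q, R}.
Enumerating:
  P1: H <- Q <- L <- A -> R -> B
  P2: H <- Q <- L -> R -> B
  P3: H <- Q -> B
  P4: H <- R <- A -> L -> Q -> B
  P5: H <- R <- L -> Q -> B
  P6: H <- R -> B
That exhausts the simple backdoor paths. Count: 6.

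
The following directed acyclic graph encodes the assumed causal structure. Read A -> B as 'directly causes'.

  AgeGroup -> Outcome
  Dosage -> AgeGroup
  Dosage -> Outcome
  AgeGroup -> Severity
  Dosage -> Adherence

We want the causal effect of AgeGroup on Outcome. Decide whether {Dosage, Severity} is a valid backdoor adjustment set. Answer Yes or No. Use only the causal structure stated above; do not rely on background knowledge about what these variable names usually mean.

Backdoor paths from AgeGroup to Outcome (paths whose first edge points into AgeGroup):
  P1: AgeGroup <- Dosage -> Outcome
Condition 1 (no descendant of AgeGroup in the set): FAILS — Severity is a descendant of AgeGroup.
Condition 2 (every backdoor path blocked by {Dosage, Severity}):
  P1: blocked at fork node Dosage ∈ conditioning set.
{Dosage, Severity} does not satisfy the backdoor criterion.

No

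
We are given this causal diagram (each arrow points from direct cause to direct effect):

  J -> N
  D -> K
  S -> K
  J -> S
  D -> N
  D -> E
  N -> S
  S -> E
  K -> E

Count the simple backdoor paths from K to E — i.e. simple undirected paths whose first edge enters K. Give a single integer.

6

A backdoor path from K to E is any simple undirected path whose first edge points into K (i.e. leaves K via a parent).
Parents of K: {D, S}.
Enumerating:
  P1: K <- D -> N <- J -> S -> E
  P2: K <- D -> N -> S -> E
  P3: K <- D -> E
  P4: K <- S <- J -> N <- D -> E
  P5: K <- S <- N <- D -> E
  P6: K <- S -> E
That exhausts the simple backdoor paths. Count: 6.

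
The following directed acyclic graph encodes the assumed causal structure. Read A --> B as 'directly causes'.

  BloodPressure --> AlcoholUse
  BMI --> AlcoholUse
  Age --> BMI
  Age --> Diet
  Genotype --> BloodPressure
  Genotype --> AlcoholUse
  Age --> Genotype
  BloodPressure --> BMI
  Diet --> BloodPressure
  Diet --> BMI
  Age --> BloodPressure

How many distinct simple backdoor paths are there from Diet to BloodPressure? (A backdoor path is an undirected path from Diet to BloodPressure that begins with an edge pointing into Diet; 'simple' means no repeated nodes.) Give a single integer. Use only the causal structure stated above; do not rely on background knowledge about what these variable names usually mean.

A backdoor path from Diet to BloodPressure is any simple undirected path whose first edge points into Diet (i.e. leaves Diet via a parent).
Parents of Diet: {Age}.
Enumerating:
  P1: Diet <- Age -> Genotype -> BloodPressure
  P2: Diet <- Age -> Genotype -> AlcoholUse <- BloodPressure
  P3: Diet <- Age -> Genotype -> AlcoholUse <- BMI <- BloodPressure
  P4: Diet <- Age -> BloodPressure
  P5: Diet <- Age -> BMI <- BloodPressure
  P6: Diet <- Age -> BMI -> AlcoholUse <- Genotype -> BloodPressure
  P7: Diet <- Age -> BMI -> AlcoholUse <- BloodPressure
That exhausts the simple backdoor paths. Count: 7.

7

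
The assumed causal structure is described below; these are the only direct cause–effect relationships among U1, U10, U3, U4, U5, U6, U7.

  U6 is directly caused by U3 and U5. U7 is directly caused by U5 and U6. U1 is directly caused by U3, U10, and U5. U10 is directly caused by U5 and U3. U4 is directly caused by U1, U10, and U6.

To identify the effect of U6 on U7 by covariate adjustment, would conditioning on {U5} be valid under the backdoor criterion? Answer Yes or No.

Backdoor paths from U6 to U7 (paths whose first edge points into U6):
  P1: U6 <- U3 -> U10 <- U5 -> U7
  P2: U6 <- U3 -> U10 -> U1 <- U5 -> U7
  P3: U6 <- U3 -> U10 -> U4 <- U1 <- U5 -> U7
  P4: U6 <- U3 -> U1 <- U5 -> U7
  P5: U6 <- U3 -> U1 <- U10 <- U5 -> U7
  P6: U6 <- U3 -> U1 -> U4 <- U10 <- U5 -> U7
  P7: U6 <- U5 -> U7
Condition 1 (no descendant of U6 in the set): holds — descendants of U6 are {U4, U7}; none are in {U5}.
Condition 2 (every backdoor path blocked by {U5}):
  P1: blocked at collider U10 (neither it nor any descendant is in the conditioning set).
  P2: blocked at collider U1 (neither it nor any descendant is in the conditioning set).
  P3: blocked at collider U4 (neither it nor any descendant is in the conditioning set).
  P4: blocked at collider U1 (neither it nor any descendant is in the conditioning set).
  P5: blocked at collider U1 (neither it nor any descendant is in the conditioning set).
  P6: blocked at collider U4 (neither it nor any descendant is in the conditioning set).
  P7: blocked at fork node U5 ∈ conditioning set.
{U5} satisfies the backdoor criterion.

Yes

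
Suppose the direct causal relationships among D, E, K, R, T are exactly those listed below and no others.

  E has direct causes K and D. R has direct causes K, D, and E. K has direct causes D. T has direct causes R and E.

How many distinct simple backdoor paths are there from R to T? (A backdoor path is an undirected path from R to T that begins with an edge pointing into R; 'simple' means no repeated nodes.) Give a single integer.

A backdoor path from R to T is any simple undirected path whose first edge points into R (i.e. leaves R via a parent).
Parents of R: {D, E, K}.
Enumerating:
  P1: R <- D -> K -> E -> T
  P2: R <- D -> E -> T
  P3: R <- K <- D -> E -> T
  P4: R <- K -> E -> T
  P5: R <- E -> T
That exhausts the simple backdoor paths. Count: 5.

5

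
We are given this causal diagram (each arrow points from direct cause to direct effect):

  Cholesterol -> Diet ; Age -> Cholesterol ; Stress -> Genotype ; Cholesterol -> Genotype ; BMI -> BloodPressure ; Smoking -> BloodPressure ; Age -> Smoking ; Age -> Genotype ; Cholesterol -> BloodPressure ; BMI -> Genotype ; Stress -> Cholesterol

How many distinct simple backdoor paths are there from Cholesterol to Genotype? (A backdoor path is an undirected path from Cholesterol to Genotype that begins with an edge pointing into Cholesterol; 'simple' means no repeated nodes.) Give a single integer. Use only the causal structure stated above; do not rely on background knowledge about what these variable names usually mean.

A backdoor path from Cholesterol to Genotype is any simple undirected path whose first edge points into Cholesterol (i.e. leaves Cholesterol via a parent).
Parents of Cholesterol: {Age, Stress}.
Enumerating:
  P1: Cholesterol <- Age -> Smoking -> BloodPressure <- BMI -> Genotype
  P2: Cholesterol <- Age -> Genotype
  P3: Cholesterol <- Stress -> Genotype
That exhausts the simple backdoor paths. Count: 3.

3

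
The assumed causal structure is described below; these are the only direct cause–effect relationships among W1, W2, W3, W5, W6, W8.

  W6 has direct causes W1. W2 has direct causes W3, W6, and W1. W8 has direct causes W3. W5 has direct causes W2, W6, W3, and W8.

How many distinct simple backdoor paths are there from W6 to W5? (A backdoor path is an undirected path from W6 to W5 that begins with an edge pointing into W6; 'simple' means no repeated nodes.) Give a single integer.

3

A backdoor path from W6 to W5 is any simple undirected path whose first edge points into W6 (i.e. leaves W6 via a parent).
Parents of W6: {W1}.
Enumerating:
  P1: W6 <- W1 -> W2 <- W3 -> W8 -> W5
  P2: W6 <- W1 -> W2 <- W3 -> W5
  P3: W6 <- W1 -> W2 -> W5
That exhausts the simple backdoor paths. Count: 3.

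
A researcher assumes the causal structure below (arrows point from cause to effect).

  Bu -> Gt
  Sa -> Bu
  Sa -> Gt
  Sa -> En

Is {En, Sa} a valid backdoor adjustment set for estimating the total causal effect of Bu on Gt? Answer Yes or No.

Backdoor paths from Bu to Gt (paths whose first edge points into Bu):
  P1: Bu <- Sa -> Gt
Condition 1 (no descendant of Bu in the set): holds — descendants of Bu are {Gt}; none are in {En, Sa}.
Condition 2 (every backdoor path blocked by {En, Sa}):
  P1: blocked at fork node Sa ∈ conditioning set.
{En, Sa} satisfies the backdoor criterion.

Yes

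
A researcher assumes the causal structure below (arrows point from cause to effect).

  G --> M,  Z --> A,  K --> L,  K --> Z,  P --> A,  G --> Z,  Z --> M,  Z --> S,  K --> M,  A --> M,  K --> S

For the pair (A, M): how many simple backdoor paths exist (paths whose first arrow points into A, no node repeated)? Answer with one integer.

A backdoor path from A to M is any simple undirected path whose first edge points into A (i.e. leaves A via a parent).
Parents of A: {P, Z}.
Enumerating:
  P1: A <- Z <- K -> M
  P2: A <- Z <- G -> M
  P3: A <- Z -> S <- K -> M
  P4: A <- Z -> M
That exhausts the simple backdoor paths. Count: 4.

4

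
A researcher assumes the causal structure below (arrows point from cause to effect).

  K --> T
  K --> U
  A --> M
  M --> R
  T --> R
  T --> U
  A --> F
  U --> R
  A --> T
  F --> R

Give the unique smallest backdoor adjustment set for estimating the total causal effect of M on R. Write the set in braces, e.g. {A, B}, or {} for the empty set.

{A}

Variables eligible for adjustment (non-descendants of M, excluding M and R): {A, F, K, T, U}.
Backdoor paths from M to R:
  P1: M <- A -> F -> R
  P2: M <- A -> T <- K -> U -> R
  P3: M <- A -> T -> U -> R
  P4: M <- A -> T -> R
The empty set is not sufficient: P1 (M <- A -> F -> R) has no collider blocking it and no conditioned non-collider, so it is open.
Try {A}:
  P1: blocked at fork node A ∈ conditioning set.
  P2: blocked at fork node A ∈ conditioning set.
  P3: blocked at fork node A ∈ conditioning set.
  P4: blocked at fork node A ∈ conditioning set.
{A} contains no descendant of M and blocks every backdoor path.
No other singleton works — e.g. {K} leaves P1 open — so {A} is the unique smallest valid adjustment set.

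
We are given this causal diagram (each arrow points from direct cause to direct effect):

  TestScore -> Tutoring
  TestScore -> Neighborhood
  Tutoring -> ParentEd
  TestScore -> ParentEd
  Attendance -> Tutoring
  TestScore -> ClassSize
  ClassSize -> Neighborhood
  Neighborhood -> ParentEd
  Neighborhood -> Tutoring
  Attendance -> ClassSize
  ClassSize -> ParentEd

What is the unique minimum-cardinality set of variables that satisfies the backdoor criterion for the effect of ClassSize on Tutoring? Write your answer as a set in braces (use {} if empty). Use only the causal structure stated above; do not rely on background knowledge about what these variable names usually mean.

Variables eligible for adjustment (non-descendants of ClassSize, excluding ClassSize and Tutoring): {Attendance, TestScore}.
Backdoor paths from ClassSize to Tutoring:
  P1: ClassSize <- Attendance -> Tutoring
  P2: ClassSize <- TestScore -> Neighborhood -> Tutoring
  P3: ClassSize <- TestScore -> Neighborhood -> ParentEd <- Tutoring
  P4: ClassSize <- TestScore -> Tutoring
  P5: ClassSize <- TestScore -> ParentEd <- Neighborhood -> Tutoring
  P6: ClassSize <- TestScore -> ParentEd <- Tutoring
The empty set is not sufficient: P1 (ClassSize <- Attendance -> Tutoring) has no collider blocking it and no conditioned non-collider, so it is open.
Try {Attendance, TestScore}:
  P1: blocked at fork node Attendance ∈ conditioning set.
  P2: blocked at fork node TestScore ∈ conditioning set.
  P3: blocked at fork node TestScore ∈ conditioning set.
  P4: blocked at fork node TestScore ∈ conditioning set.
  P5: blocked at fork node TestScore ∈ conditioning set.
  P6: blocked at fork node TestScore ∈ conditioning set.
{Attendance, TestScore} contains no descendant of ClassSize and blocks every backdoor path.
Every element of {Attendance, TestScore} is needed (dropping Attendance leaves P1 open; dropping TestScore leaves P2 open), so no proper subset is valid.
Among all size-2 subsets of the eligible variables, only {Attendance, TestScore} blocks every backdoor path, so it is the unique smallest valid adjustment set.

{Attendance, TestScore}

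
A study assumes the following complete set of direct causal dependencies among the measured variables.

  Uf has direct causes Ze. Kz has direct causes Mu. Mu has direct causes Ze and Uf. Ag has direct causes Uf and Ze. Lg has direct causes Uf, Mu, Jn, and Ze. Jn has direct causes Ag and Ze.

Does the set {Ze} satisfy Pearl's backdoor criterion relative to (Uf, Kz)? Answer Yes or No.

Yes

Backdoor paths from Uf to Kz (paths whose first edge points into Uf):
  P1: Uf <- Ze -> Ag -> Jn -> Lg <- Mu -> Kz
  P2: Uf <- Ze -> Jn -> Lg <- Mu -> Kz
  P3: Uf <- Ze -> Mu -> Kz
  P4: Uf <- Ze -> Lg <- Mu -> Kz
Condition 1 (no descendant of Uf in the set): holds — descendants of Uf are {Ag, Jn, Kz, Lg, Mu}; none are in {Ze}.
Condition 2 (every backdoor path blocked by {Ze}):
  P1: blocked at fork node Ze ∈ conditioning set.
  P2: blocked at fork node Ze ∈ conditioning set.
  P3: blocked at fork node Ze ∈ conditioning set.
  P4: blocked at fork node Ze ∈ conditioning set.
{Ze} satisfies the backdoor criterion.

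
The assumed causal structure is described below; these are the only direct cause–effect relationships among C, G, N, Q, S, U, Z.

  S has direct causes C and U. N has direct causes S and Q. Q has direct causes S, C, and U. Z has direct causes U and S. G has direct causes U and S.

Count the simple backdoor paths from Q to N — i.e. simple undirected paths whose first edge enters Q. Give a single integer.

5

A backdoor path from Q to N is any simple undirected path whose first edge points into Q (i.e. leaves Q via a parent).
Parents of Q: {C, S, U}.
Enumerating:
  P1: Q <- C -> S -> N
  P2: Q <- U -> S -> N
  P3: Q <- U -> G <- S -> N
  P4: Q <- U -> Z <- S -> N
  P5: Q <- S -> N
That exhausts the simple backdoor paths. Count: 5.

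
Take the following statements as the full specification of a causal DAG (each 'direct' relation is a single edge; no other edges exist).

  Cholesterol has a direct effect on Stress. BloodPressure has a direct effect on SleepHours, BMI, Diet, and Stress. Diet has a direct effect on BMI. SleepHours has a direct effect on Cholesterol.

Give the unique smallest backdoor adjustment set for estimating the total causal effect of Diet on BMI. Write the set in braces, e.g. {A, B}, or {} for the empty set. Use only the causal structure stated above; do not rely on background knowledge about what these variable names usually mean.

Variables eligible for adjustment (non-descendants of Diet, excluding Diet and BMI): {BloodPressure, Cholesterol, SleepHours, Stress}.
Backdoor paths from Diet to BMI:
  P1: Diet <- BloodPressure -> BMI
The empty set is not sufficient: P1 (Diet <- BloodPressure -> BMI) has no collider blocking it and no conditioned non-collider, so it is open.
Try {BloodPressure}:
  P1: blocked at fork node BloodPressure ∈ conditioning set.
{BloodPressure} contains no descendant of Diet and blocks every backdoor path.
No other singleton works — e.g. {SleepHours} leaves P1 open — so {BloodPressure} is the unique smallest valid adjustment set.

{BloodPressure}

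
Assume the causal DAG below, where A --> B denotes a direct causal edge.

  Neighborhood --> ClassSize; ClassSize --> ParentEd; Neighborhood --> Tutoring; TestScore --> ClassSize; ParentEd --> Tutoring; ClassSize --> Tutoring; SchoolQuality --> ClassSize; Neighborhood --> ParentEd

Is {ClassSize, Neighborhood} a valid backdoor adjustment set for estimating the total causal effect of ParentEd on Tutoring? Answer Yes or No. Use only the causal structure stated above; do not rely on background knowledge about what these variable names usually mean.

Backdoor paths from ParentEd to Tutoring (paths whose first edge points into ParentEd):
  P1: ParentEd <- Neighborhood -> ClassSize -> Tutoring
  P2: ParentEd <- Neighborhood -> Tutoring
  P3: ParentEd <- ClassSize <- Neighborhood -> Tutoring
  P4: ParentEd <- ClassSize -> Tutoring
Condition 1 (no descendant of ParentEd in the set): holds — descendants of ParentEd are {Tutoring}; none are in {ClassSize, Neighborhood}.
Condition 2 (every backdoor path blocked by {ClassSize, Neighborhood}):
  P1: blocked at fork node Neighborhood ∈ conditioning set.
  P2: blocked at fork node Neighborhood ∈ conditioning set.
  P3: blocked at chain node ClassSize ∈ conditioning set.
  P4: blocked at fork node ClassSize ∈ conditioning set.
{ClassSize, Neighborhood} satisfies the backdoor criterion.

Yes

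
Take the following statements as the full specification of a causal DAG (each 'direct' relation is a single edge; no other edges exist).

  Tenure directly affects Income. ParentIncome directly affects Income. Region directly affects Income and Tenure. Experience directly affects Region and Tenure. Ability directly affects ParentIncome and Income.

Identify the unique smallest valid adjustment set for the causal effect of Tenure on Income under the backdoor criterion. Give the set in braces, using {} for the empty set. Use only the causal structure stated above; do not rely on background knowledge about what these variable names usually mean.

{Region}

Variables eligible for adjustment (non-descendants of Tenure, excluding Tenure and Income): {Ability, Experience, ParentIncome, Region}.
Backdoor paths from Tenure to Income:
  P1: Tenure <- Experience -> Region -> Income
  P2: Tenure <- Region -> Income
The empty set is not sufficient: P1 (Tenure <- Experience -> Region -> Income) has no collider blocking it and no conditioned non-collider, so it is open.
Try {Region}:
  P1: blocked at chain node Region ∈ conditioning set.
  P2: blocked at fork node Region ∈ conditioning set.
{Region} contains no descendant of Tenure and blocks every backdoor path.
No other singleton works — e.g. {Experience} leaves P2 open — so {Region} is the unique smallest valid adjustment set.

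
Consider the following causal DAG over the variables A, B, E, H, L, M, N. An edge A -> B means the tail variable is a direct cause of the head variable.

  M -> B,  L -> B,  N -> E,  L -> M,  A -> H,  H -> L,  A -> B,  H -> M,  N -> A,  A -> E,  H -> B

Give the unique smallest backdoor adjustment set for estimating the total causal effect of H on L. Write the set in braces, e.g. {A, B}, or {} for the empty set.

Variables eligible for adjustment (non-descendants of H, excluding H and L): {A, E, N}.
Backdoor paths from H to L:
  P1: H <- A -> B <- L
  P2: H <- A -> B <- M <- L
Each backdoor path contains an unconditioned collider, so every path is already blocked with the empty conditioning set:
  P1: blocked at collider B (neither it nor any descendant is in the conditioning set).
  P2: blocked at collider B (neither it nor any descendant is in the conditioning set).
The empty set is therefore the unique smallest valid set.

{}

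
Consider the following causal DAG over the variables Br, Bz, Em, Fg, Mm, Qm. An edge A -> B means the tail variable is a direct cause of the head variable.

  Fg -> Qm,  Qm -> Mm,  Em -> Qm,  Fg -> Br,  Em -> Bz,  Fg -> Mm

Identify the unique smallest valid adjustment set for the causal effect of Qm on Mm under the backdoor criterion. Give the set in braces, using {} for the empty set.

{Fg}

Variables eligible for adjustment (non-descendants of Qm, excluding Qm and Mm): {Br, Bz, Em, Fg}.
Backdoor paths from Qm to Mm:
  P1: Qm <- Fg -> Mm
The empty set is not sufficient: P1 (Qm <- Fg -> Mm) has no collider blocking it and no conditioned non-collider, so it is open.
Try {Fg}:
  P1: blocked at fork node Fg ∈ conditioning set.
{Fg} contains no descendant of Qm and blocks every backdoor path.
No other singleton works — e.g. {Em} leaves P1 open — so {Fg} is the unique smallest valid adjustment set.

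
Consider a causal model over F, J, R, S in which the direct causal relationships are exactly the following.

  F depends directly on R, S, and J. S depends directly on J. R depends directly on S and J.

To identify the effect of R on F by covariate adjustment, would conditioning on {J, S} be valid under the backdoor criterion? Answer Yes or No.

Yes

Backdoor paths from R to F (paths whose first edge points into R):
  P1: R <- J -> S -> F
  P2: R <- J -> F
  P3: R <- S <- J -> F
  P4: R <- S -> F
Condition 1 (no descendant of R in the set): holds — descendants of R are {F}; none are in {J, S}.
Condition 2 (every backdoor path blocked by {J, S}):
  P1: blocked at fork node J ∈ conditioning set.
  P2: blocked at fork node J ∈ conditioning set.
  P3: blocked at chain node S ∈ conditioning set.
  P4: blocked at fork node S ∈ conditioning set.
{J, S} satisfies the backdoor criterion.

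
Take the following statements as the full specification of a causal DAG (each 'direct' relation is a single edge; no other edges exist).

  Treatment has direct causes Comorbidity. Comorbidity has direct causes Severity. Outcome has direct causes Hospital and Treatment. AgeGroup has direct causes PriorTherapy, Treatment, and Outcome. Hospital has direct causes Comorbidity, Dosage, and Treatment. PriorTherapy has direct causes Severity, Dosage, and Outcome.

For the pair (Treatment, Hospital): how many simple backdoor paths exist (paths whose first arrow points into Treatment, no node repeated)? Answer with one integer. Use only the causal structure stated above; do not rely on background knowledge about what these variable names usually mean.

A backdoor path from Treatment to Hospital is any simple undirected path whose first edge points into Treatment (i.e. leaves Treatment via a parent).
Parents of Treatment: {Comorbidity}.
Enumerating:
  P1: Treatment <- Comorbidity <- Severity -> PriorTherapy <- Dosage -> Hospital
  P2: Treatment <- Comorbidity <- Severity -> PriorTherapy <- Outcome <- Hospital
  P3: Treatment <- Comorbidity <- Severity -> PriorTherapy -> AgeGroup <- Outcome <- Hospital
  P4: Treatment <- Comorbidity -> Hospital
That exhausts the simple backdoor paths. Count: 4.

4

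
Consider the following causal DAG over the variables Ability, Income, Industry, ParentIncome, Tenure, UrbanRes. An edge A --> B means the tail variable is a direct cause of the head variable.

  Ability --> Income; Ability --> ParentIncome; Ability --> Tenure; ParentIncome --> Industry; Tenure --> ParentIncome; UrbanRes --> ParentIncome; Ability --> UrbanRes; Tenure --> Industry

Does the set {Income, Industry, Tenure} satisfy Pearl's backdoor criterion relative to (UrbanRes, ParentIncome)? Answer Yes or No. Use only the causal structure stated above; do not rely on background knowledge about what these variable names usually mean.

No

Backdoor paths from UrbanRes to ParentIncome (paths whose first edge points into UrbanRes):
  P1: UrbanRes <- Ability -> Tenure -> ParentIncome
  P2: UrbanRes <- Ability -> Tenure -> Industry <- ParentIncome
  P3: UrbanRes <- Ability -> ParentIncome
Condition 1 (no descendant of UrbanRes in the set): FAILS — Industry is a descendant of UrbanRes.
Condition 2 (every backdoor path blocked by {Income, Industry, Tenure}):
  P1: blocked at chain node Tenure ∈ conditioning set.
  P2: blocked at chain node Tenure ∈ conditioning set.
  P3: open — no interior node is in the conditioning set.
{Income, Industry, Tenure} does not satisfy the backdoor criterion.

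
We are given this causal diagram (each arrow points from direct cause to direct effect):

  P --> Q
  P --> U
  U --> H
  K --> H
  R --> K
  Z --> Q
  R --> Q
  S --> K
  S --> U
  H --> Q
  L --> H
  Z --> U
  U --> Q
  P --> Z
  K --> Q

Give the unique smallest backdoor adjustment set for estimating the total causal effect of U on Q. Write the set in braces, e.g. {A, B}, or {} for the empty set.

Variables eligible for adjustment (non-descendants of U, excluding U and Q): {K, L, P, R, S, Z}.
Backdoor paths from U to Q:
  P1: U <- P -> Z -> Q
  P2: U <- P -> Q
  P3: U <- S -> K <- R -> Q
  P4: U <- S -> K -> H -> Q
  P5: U <- S -> K -> Q
  P6: U <- Z <- P -> Q
  P7: U <- Z -> Q
The empty set is not sufficient: P1 (U <- P -> Z -> Q) has no collider blocking it and no conditioned non-collider, so it is open.
Try {P, S, Z}:
  P1: blocked at fork node P ∈ conditioning set.
  P2: blocked at fork node P ∈ conditioning set.
  P3: blocked at fork node S ∈ conditioning set.
  P4: blocked at fork node S ∈ conditioning set.
  P5: blocked at fork node S ∈ conditioning set.
  P6: blocked at chain node Z ∈ conditioning set.
  P7: blocked at fork node Z ∈ conditioning set.
{P, S, Z} contains no descendant of U and blocks every backdoor path.
Every element of {P, S, Z} is needed (dropping P leaves P2 open; dropping S leaves P4 open; dropping Z leaves P7 open), so no proper subset is valid.
Among all size-3 subsets of the eligible variables, only {P, S, Z} blocks every backdoor path, so it is the unique smallest valid adjustment set.

{P, S, Z}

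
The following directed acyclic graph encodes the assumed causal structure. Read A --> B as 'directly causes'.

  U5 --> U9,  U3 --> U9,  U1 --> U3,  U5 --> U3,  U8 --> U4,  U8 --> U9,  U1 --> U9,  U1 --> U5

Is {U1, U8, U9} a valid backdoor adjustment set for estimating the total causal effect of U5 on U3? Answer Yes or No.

Backdoor paths from U5 to U3 (paths whose first edge points into U5):
  P1: U5 <- U1 -> U3
  P2: U5 <- U1 -> U9 <- U3
Condition 1 (no descendant of U5 in the set): FAILS — U9 is a descendant of U5.
Condition 2 (every backdoor path blocked by {U1, U8, U9}):
  P1: blocked at fork node U1 ∈ conditioning set.
  P2: blocked at fork node U1 ∈ conditioning set.
{U1, U8, U9} does not satisfy the backdoor criterion.

No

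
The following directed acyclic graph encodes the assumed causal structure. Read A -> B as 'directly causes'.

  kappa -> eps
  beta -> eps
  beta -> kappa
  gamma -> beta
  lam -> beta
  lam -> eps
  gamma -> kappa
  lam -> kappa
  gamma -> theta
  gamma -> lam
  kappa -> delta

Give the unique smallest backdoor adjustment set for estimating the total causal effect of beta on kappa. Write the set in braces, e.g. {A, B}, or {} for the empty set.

Variables eligible for adjustment (non-descendants of beta, excluding beta and kappa): {gamma, lam, theta}.
Backdoor paths from beta to kappa:
  P1: beta <- gamma -> lam -> kappa
  P2: beta <- gamma -> lam -> eps <- kappa
  P3: beta <- gamma -> kappa
  P4: beta <- lam <- gamma -> kappa
  P5: beta <- lam -> kappa
  P6: beta <- lam -> eps <- kappa
The empty set is not sufficient: P1 (beta <- gamma -> lam -> kappa) has no collider blocking it and no conditioned non-collider, so it is open.
Try {gamma, lam}:
  P1: blocked at fork node gamma ∈ conditioning set.
  P2: blocked at fork node gamma ∈ conditioning set.
  P3: blocked at fork node gamma ∈ conditioning set.
  P4: blocked at chain node lam ∈ conditioning set.
  P5: blocked at fork node lam ∈ conditioning set.
  P6: blocked at fork node lam ∈ conditioning set.
{gamma, lam} contains no descendant of beta and blocks every backdoor path.
Every element of {gamma, lam} is needed (dropping gamma leaves P3 open; dropping lam leaves P5 open), so no proper subset is valid.
Among all size-2 subsets of the eligible variables, only {gamma, lam} blocks every backdoor path, so it is the unique smallest valid adjustment set.

{gamma, lam}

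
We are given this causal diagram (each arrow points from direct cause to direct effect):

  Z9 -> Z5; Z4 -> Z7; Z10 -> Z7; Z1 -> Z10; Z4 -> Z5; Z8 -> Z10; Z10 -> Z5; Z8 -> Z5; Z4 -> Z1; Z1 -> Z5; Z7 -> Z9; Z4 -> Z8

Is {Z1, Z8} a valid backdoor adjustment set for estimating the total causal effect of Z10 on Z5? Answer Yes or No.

Backdoor paths from Z10 to Z5 (paths whose first edge points into Z10):
  P1: Z10 <- Z8 <- Z4 -> Z1 -> Z5
  P2: Z10 <- Z8 <- Z4 -> Z7 -> Z9 -> Z5
  P3: Z10 <- Z8 <- Z4 -> Z5
  P4: Z10 <- Z8 -> Z5
  P5: Z10 <- Z1 <- Z4 -> Z8 -> Z5
  P6: Z10 <- Z1 <- Z4 -> Z7 -> Z9 -> Z5
  P7: Z10 <- Z1 <- Z4 -> Z5
  P8: Z10 <- Z1 -> Z5
Condition 1 (no descendant of Z10 in the set): holds — descendants of Z10 are {Z5, Z7, Z9}; none are in {Z1, Z8}.
Condition 2 (every backdoor path blocked by {Z1, Z8}):
  P1: blocked at chain node Z8 ∈ conditioning set.
  P2: blocked at chain node Z8 ∈ conditioning set.
  P3: blocked at chain node Z8 ∈ conditioning set.
  P4: blocked at fork node Z8 ∈ conditioning set.
  P5: blocked at chain node Z1 ∈ conditioning set.
  P6: blocked at chain node Z1 ∈ conditioning set.
  P7: blocked at chain node Z1 ∈ conditioning set.
  P8: blocked at fork node Z1 ∈ conditioning set.
{Z1, Z8} satisfies the backdoor criterion.

Yes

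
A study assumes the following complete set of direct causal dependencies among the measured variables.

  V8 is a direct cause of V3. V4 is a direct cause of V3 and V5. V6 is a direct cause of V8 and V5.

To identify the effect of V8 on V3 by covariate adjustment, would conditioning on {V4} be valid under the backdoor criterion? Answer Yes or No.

Yes

Backdoor paths from V8 to V3 (paths whose first edge points into V8):
  P1: V8 <- V6 -> V5 <- V4 -> V3
Condition 1 (no descendant of V8 in the set): holds — descendants of V8 are {V3}; none are in {V4}.
Condition 2 (every backdoor path blocked by {V4}):
  P1: blocked at collider V5 (neither it nor any descendant is in the conditioning set).
{V4} satisfies the backdoor criterion.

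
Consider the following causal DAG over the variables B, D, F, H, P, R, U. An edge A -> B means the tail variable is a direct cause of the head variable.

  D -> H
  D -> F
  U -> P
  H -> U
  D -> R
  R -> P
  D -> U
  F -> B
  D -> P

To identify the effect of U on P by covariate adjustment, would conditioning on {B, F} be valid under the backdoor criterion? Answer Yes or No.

Backdoor paths from U to P (paths whose first edge points into U):
  P1: U <- D -> R -> P
  P2: U <- D -> P
  P3: U <- H <- D -> R -> P
  P4: U <- H <- D -> P
Condition 1 (no descendant of U in the set): holds — descendants of U are {P}; none are in {B, F}.
Condition 2 (every backdoor path blocked by {B, F}):
  P1: open — no interior node is in the conditioning set.
  P2: open — no interior node is in the conditioning set.
  P3: open — no interior node is in the conditioning set.
  P4: open — no interior node is in the conditioning set.
{B, F} does not satisfy the backdoor criterion.

No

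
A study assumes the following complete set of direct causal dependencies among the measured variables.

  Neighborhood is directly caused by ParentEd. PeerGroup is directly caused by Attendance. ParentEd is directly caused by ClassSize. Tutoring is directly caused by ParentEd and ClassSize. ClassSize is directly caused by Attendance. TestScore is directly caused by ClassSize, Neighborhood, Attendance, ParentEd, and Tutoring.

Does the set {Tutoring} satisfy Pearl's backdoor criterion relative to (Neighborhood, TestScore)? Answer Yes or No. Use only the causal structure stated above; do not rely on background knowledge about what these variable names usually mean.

No

Backdoor paths from Neighborhood to TestScore (paths whose first edge points into Neighborhood):
  P1: Neighborhood <- ParentEd <- ClassSize <- Attendance -> TestScore
  P2: Neighborhood <- ParentEd <- ClassSize -> Tutoring -> TestScore
  P3: Neighborhood <- ParentEd <- ClassSize -> TestScore
  P4: Neighborhood <- ParentEd -> Tutoring <- ClassSize <- Attendance -> TestScore
  P5: Neighborhood <- ParentEd -> Tutoring <- ClassSize -> TestScore
  P6: Neighborhood <- ParentEd -> Tutoring -> TestScore
  P7: Neighborhood <- ParentEd -> TestScore
Condition 1 (no descendant of Neighborhood in the set): holds — descendants of Neighborhood are {TestScore}; none are in {Tutoring}.
Condition 2 (every backdoor path blocked by {Tutoring}):
  P1: open — no interior node is in the conditioning set.
  P2: blocked at chain node Tutoring ∈ conditioning set.
  P3: open — no interior node is in the conditioning set.
  P4: open — collider(s) Tutoring are conditioned on (or have a conditioned descendant) and no non-collider on the path is in the set.
  P5: open — collider(s) Tutoring are conditioned on (or have a conditioned descendant) and no non-collider on the path is in the set.
  P6: blocked at chain node Tutoring ∈ conditioning set.
  P7: open — no interior node is in the conditioning set.
{Tutoring} does not satisfy the backdoor criterion.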